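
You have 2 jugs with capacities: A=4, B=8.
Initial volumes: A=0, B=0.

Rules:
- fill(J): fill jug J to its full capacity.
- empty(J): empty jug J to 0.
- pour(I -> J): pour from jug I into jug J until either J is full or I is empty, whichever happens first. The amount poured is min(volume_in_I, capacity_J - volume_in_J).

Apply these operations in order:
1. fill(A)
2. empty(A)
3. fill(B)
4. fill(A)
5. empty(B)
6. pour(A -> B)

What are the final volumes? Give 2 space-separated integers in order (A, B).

Answer: 0 4

Derivation:
Step 1: fill(A) -> (A=4 B=0)
Step 2: empty(A) -> (A=0 B=0)
Step 3: fill(B) -> (A=0 B=8)
Step 4: fill(A) -> (A=4 B=8)
Step 5: empty(B) -> (A=4 B=0)
Step 6: pour(A -> B) -> (A=0 B=4)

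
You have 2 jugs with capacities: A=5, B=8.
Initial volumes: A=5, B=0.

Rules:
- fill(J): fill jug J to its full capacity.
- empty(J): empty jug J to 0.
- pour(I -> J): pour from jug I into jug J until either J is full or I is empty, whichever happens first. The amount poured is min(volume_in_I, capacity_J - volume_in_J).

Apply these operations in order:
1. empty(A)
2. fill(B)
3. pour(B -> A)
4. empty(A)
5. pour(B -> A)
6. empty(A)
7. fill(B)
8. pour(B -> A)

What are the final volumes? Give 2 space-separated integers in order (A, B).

Answer: 5 3

Derivation:
Step 1: empty(A) -> (A=0 B=0)
Step 2: fill(B) -> (A=0 B=8)
Step 3: pour(B -> A) -> (A=5 B=3)
Step 4: empty(A) -> (A=0 B=3)
Step 5: pour(B -> A) -> (A=3 B=0)
Step 6: empty(A) -> (A=0 B=0)
Step 7: fill(B) -> (A=0 B=8)
Step 8: pour(B -> A) -> (A=5 B=3)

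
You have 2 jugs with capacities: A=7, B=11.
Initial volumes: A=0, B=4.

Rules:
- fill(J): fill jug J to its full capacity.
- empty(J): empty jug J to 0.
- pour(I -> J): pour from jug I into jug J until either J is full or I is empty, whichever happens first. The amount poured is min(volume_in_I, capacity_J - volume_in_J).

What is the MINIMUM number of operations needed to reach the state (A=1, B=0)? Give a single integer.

Answer: 7

Derivation:
BFS from (A=0, B=4). One shortest path:
  1. pour(B -> A) -> (A=4 B=0)
  2. fill(B) -> (A=4 B=11)
  3. pour(B -> A) -> (A=7 B=8)
  4. empty(A) -> (A=0 B=8)
  5. pour(B -> A) -> (A=7 B=1)
  6. empty(A) -> (A=0 B=1)
  7. pour(B -> A) -> (A=1 B=0)
Reached target in 7 moves.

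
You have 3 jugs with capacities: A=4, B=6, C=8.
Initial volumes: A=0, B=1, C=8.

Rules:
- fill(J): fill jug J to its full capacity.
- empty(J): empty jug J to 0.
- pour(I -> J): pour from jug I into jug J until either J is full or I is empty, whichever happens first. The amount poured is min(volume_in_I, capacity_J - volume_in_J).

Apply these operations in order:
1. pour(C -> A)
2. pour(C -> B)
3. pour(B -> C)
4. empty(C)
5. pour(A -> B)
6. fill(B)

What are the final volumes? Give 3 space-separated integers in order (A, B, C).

Answer: 0 6 0

Derivation:
Step 1: pour(C -> A) -> (A=4 B=1 C=4)
Step 2: pour(C -> B) -> (A=4 B=5 C=0)
Step 3: pour(B -> C) -> (A=4 B=0 C=5)
Step 4: empty(C) -> (A=4 B=0 C=0)
Step 5: pour(A -> B) -> (A=0 B=4 C=0)
Step 6: fill(B) -> (A=0 B=6 C=0)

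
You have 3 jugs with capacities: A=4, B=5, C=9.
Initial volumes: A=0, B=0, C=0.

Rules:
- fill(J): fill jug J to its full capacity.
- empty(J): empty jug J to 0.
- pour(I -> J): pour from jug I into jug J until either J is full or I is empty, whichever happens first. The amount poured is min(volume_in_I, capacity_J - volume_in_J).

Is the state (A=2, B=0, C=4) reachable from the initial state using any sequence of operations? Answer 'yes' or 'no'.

BFS from (A=0, B=0, C=0):
  1. fill(B) -> (A=0 B=5 C=0)
  2. pour(B -> A) -> (A=4 B=1 C=0)
  3. empty(A) -> (A=0 B=1 C=0)
  4. pour(B -> A) -> (A=1 B=0 C=0)
  5. fill(B) -> (A=1 B=5 C=0)
  6. pour(B -> A) -> (A=4 B=2 C=0)
  7. pour(A -> C) -> (A=0 B=2 C=4)
  8. pour(B -> A) -> (A=2 B=0 C=4)
Target reached → yes.

Answer: yes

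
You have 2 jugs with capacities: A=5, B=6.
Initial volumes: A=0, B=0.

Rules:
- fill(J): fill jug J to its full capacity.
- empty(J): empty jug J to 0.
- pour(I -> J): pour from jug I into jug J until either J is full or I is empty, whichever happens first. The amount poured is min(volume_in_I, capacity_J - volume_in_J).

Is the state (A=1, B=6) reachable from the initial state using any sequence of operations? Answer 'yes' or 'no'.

Answer: yes

Derivation:
BFS from (A=0, B=0):
  1. fill(B) -> (A=0 B=6)
  2. pour(B -> A) -> (A=5 B=1)
  3. empty(A) -> (A=0 B=1)
  4. pour(B -> A) -> (A=1 B=0)
  5. fill(B) -> (A=1 B=6)
Target reached → yes.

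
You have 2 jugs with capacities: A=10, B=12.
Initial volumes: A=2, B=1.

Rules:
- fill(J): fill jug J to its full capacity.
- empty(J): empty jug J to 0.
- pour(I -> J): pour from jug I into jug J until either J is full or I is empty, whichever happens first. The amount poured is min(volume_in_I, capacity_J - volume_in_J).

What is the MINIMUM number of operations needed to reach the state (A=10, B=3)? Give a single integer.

Answer: 2

Derivation:
BFS from (A=2, B=1). One shortest path:
  1. pour(A -> B) -> (A=0 B=3)
  2. fill(A) -> (A=10 B=3)
Reached target in 2 moves.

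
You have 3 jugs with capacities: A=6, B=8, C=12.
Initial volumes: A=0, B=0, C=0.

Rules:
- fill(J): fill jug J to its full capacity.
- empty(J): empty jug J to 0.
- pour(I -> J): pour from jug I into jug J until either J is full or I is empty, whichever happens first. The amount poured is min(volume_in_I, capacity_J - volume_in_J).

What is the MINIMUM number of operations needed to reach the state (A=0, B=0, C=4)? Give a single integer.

Answer: 3

Derivation:
BFS from (A=0, B=0, C=0). One shortest path:
  1. fill(C) -> (A=0 B=0 C=12)
  2. pour(C -> B) -> (A=0 B=8 C=4)
  3. empty(B) -> (A=0 B=0 C=4)
Reached target in 3 moves.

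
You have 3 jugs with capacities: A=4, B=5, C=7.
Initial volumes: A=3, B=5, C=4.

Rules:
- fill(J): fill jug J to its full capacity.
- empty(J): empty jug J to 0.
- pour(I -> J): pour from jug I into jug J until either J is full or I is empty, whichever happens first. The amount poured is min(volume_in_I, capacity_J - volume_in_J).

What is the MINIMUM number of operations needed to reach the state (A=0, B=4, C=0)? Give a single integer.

BFS from (A=3, B=5, C=4). One shortest path:
  1. empty(A) -> (A=0 B=5 C=4)
  2. empty(B) -> (A=0 B=0 C=4)
  3. pour(C -> B) -> (A=0 B=4 C=0)
Reached target in 3 moves.

Answer: 3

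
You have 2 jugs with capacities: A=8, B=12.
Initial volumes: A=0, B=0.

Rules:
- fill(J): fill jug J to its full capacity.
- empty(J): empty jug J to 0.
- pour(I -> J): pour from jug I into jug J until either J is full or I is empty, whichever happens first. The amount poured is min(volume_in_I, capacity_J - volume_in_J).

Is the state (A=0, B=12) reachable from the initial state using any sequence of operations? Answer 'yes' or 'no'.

BFS from (A=0, B=0):
  1. fill(B) -> (A=0 B=12)
Target reached → yes.

Answer: yes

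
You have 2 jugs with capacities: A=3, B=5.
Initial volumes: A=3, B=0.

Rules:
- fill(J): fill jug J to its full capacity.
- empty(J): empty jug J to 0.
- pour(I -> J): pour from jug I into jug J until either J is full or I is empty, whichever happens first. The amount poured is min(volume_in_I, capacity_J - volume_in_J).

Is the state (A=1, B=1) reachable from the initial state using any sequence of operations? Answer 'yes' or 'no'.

BFS explored all 16 reachable states.
Reachable set includes: (0,0), (0,1), (0,2), (0,3), (0,4), (0,5), (1,0), (1,5), (2,0), (2,5), (3,0), (3,1) ...
Target (A=1, B=1) not in reachable set → no.

Answer: no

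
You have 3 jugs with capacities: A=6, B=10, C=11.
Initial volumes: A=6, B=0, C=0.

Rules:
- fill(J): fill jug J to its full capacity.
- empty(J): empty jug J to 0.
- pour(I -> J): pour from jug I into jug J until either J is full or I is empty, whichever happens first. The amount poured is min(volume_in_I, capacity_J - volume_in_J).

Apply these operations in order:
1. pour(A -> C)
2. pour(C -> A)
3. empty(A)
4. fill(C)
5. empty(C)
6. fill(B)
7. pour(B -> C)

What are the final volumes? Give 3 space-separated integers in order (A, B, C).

Answer: 0 0 10

Derivation:
Step 1: pour(A -> C) -> (A=0 B=0 C=6)
Step 2: pour(C -> A) -> (A=6 B=0 C=0)
Step 3: empty(A) -> (A=0 B=0 C=0)
Step 4: fill(C) -> (A=0 B=0 C=11)
Step 5: empty(C) -> (A=0 B=0 C=0)
Step 6: fill(B) -> (A=0 B=10 C=0)
Step 7: pour(B -> C) -> (A=0 B=0 C=10)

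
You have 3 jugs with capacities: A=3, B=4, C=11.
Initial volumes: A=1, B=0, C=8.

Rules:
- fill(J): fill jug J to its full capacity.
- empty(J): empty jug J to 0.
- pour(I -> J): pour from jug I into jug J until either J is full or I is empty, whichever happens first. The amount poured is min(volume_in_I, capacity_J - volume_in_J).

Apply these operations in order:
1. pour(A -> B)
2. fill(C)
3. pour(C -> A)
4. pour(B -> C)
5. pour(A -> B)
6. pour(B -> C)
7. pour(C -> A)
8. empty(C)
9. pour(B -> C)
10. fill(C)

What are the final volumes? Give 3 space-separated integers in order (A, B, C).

Answer: 3 0 11

Derivation:
Step 1: pour(A -> B) -> (A=0 B=1 C=8)
Step 2: fill(C) -> (A=0 B=1 C=11)
Step 3: pour(C -> A) -> (A=3 B=1 C=8)
Step 4: pour(B -> C) -> (A=3 B=0 C=9)
Step 5: pour(A -> B) -> (A=0 B=3 C=9)
Step 6: pour(B -> C) -> (A=0 B=1 C=11)
Step 7: pour(C -> A) -> (A=3 B=1 C=8)
Step 8: empty(C) -> (A=3 B=1 C=0)
Step 9: pour(B -> C) -> (A=3 B=0 C=1)
Step 10: fill(C) -> (A=3 B=0 C=11)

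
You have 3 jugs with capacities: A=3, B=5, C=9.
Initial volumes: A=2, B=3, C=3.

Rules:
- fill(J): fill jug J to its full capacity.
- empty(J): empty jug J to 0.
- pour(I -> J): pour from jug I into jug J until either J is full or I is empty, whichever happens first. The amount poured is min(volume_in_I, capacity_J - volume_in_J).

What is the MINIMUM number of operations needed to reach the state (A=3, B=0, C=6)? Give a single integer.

Answer: 2

Derivation:
BFS from (A=2, B=3, C=3). One shortest path:
  1. fill(A) -> (A=3 B=3 C=3)
  2. pour(B -> C) -> (A=3 B=0 C=6)
Reached target in 2 moves.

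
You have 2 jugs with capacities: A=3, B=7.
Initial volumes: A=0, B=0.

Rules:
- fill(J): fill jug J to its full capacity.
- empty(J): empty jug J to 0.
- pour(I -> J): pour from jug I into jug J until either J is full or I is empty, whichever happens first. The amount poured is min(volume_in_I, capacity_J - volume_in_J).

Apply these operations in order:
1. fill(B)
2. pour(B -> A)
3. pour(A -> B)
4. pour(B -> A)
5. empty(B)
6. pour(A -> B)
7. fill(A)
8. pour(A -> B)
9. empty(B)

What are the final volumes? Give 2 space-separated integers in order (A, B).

Answer: 0 0

Derivation:
Step 1: fill(B) -> (A=0 B=7)
Step 2: pour(B -> A) -> (A=3 B=4)
Step 3: pour(A -> B) -> (A=0 B=7)
Step 4: pour(B -> A) -> (A=3 B=4)
Step 5: empty(B) -> (A=3 B=0)
Step 6: pour(A -> B) -> (A=0 B=3)
Step 7: fill(A) -> (A=3 B=3)
Step 8: pour(A -> B) -> (A=0 B=6)
Step 9: empty(B) -> (A=0 B=0)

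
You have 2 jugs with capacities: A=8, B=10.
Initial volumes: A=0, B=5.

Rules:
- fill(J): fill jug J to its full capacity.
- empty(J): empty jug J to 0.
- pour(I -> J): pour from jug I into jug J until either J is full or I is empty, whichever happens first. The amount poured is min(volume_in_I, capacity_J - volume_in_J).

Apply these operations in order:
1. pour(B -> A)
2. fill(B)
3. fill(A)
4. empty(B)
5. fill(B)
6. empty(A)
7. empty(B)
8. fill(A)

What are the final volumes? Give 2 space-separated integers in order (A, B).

Answer: 8 0

Derivation:
Step 1: pour(B -> A) -> (A=5 B=0)
Step 2: fill(B) -> (A=5 B=10)
Step 3: fill(A) -> (A=8 B=10)
Step 4: empty(B) -> (A=8 B=0)
Step 5: fill(B) -> (A=8 B=10)
Step 6: empty(A) -> (A=0 B=10)
Step 7: empty(B) -> (A=0 B=0)
Step 8: fill(A) -> (A=8 B=0)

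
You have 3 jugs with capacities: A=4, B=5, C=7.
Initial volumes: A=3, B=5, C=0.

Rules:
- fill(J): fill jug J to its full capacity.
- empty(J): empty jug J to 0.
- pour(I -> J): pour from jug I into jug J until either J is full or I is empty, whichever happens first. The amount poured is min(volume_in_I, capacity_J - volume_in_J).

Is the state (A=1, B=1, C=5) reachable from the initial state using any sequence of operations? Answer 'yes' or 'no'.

BFS explored all 168 reachable states.
Reachable set includes: (0,0,0), (0,0,1), (0,0,2), (0,0,3), (0,0,4), (0,0,5), (0,0,6), (0,0,7), (0,1,0), (0,1,1), (0,1,2), (0,1,3) ...
Target (A=1, B=1, C=5) not in reachable set → no.

Answer: no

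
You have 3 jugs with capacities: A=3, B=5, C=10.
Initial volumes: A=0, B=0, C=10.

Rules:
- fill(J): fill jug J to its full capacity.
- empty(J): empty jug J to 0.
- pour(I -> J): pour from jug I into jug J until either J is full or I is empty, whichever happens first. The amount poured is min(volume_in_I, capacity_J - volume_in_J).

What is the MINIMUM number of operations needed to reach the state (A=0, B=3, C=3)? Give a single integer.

Answer: 5

Derivation:
BFS from (A=0, B=0, C=10). One shortest path:
  1. fill(A) -> (A=3 B=0 C=10)
  2. empty(C) -> (A=3 B=0 C=0)
  3. pour(A -> B) -> (A=0 B=3 C=0)
  4. fill(A) -> (A=3 B=3 C=0)
  5. pour(A -> C) -> (A=0 B=3 C=3)
Reached target in 5 moves.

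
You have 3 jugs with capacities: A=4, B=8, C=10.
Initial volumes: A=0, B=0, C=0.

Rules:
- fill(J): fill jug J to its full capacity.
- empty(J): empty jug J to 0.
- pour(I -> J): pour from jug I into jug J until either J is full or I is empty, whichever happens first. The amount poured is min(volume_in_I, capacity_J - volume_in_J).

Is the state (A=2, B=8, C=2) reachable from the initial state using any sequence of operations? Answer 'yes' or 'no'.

BFS from (A=0, B=0, C=0):
  1. fill(A) -> (A=4 B=0 C=0)
  2. fill(B) -> (A=4 B=8 C=0)
  3. pour(B -> C) -> (A=4 B=0 C=8)
  4. pour(A -> C) -> (A=2 B=0 C=10)
  5. pour(C -> B) -> (A=2 B=8 C=2)
Target reached → yes.

Answer: yes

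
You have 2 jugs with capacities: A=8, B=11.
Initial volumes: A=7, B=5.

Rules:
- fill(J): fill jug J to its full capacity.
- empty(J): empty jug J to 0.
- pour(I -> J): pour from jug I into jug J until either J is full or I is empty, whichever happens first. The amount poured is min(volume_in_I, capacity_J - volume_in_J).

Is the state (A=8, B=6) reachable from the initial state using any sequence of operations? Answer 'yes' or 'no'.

BFS from (A=7, B=5):
  1. empty(A) -> (A=0 B=5)
  2. fill(B) -> (A=0 B=11)
  3. pour(B -> A) -> (A=8 B=3)
  4. empty(A) -> (A=0 B=3)
  5. pour(B -> A) -> (A=3 B=0)
  6. fill(B) -> (A=3 B=11)
  7. pour(B -> A) -> (A=8 B=6)
Target reached → yes.

Answer: yes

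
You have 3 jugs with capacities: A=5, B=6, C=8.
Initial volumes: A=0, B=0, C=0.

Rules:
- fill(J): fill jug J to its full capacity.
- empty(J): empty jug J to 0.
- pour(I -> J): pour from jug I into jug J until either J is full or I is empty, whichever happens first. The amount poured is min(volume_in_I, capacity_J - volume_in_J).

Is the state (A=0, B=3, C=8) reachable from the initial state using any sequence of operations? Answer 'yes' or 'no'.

Answer: yes

Derivation:
BFS from (A=0, B=0, C=0):
  1. fill(A) -> (A=5 B=0 C=0)
  2. fill(B) -> (A=5 B=6 C=0)
  3. pour(A -> C) -> (A=0 B=6 C=5)
  4. pour(B -> C) -> (A=0 B=3 C=8)
Target reached → yes.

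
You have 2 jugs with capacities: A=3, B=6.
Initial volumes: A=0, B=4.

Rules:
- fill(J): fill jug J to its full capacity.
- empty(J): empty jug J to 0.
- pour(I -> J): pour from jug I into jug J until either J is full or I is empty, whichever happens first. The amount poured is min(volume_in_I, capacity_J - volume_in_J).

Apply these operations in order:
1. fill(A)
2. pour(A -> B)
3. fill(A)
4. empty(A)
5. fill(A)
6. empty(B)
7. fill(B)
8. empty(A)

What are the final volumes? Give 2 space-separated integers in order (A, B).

Step 1: fill(A) -> (A=3 B=4)
Step 2: pour(A -> B) -> (A=1 B=6)
Step 3: fill(A) -> (A=3 B=6)
Step 4: empty(A) -> (A=0 B=6)
Step 5: fill(A) -> (A=3 B=6)
Step 6: empty(B) -> (A=3 B=0)
Step 7: fill(B) -> (A=3 B=6)
Step 8: empty(A) -> (A=0 B=6)

Answer: 0 6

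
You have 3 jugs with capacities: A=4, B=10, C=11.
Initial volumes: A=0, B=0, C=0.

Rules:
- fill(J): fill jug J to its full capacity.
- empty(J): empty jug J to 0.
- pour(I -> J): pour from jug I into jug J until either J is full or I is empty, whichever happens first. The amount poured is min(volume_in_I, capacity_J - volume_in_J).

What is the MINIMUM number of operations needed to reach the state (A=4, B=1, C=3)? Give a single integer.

Answer: 8

Derivation:
BFS from (A=0, B=0, C=0). One shortest path:
  1. fill(C) -> (A=0 B=0 C=11)
  2. pour(C -> B) -> (A=0 B=10 C=1)
  3. empty(B) -> (A=0 B=0 C=1)
  4. pour(C -> B) -> (A=0 B=1 C=0)
  5. fill(C) -> (A=0 B=1 C=11)
  6. pour(C -> A) -> (A=4 B=1 C=7)
  7. empty(A) -> (A=0 B=1 C=7)
  8. pour(C -> A) -> (A=4 B=1 C=3)
Reached target in 8 moves.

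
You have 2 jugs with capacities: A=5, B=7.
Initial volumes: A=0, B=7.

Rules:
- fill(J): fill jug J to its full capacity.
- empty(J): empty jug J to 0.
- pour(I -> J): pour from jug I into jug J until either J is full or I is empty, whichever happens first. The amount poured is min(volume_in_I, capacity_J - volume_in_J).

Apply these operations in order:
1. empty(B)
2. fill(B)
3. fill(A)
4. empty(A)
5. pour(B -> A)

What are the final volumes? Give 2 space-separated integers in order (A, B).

Step 1: empty(B) -> (A=0 B=0)
Step 2: fill(B) -> (A=0 B=7)
Step 3: fill(A) -> (A=5 B=7)
Step 4: empty(A) -> (A=0 B=7)
Step 5: pour(B -> A) -> (A=5 B=2)

Answer: 5 2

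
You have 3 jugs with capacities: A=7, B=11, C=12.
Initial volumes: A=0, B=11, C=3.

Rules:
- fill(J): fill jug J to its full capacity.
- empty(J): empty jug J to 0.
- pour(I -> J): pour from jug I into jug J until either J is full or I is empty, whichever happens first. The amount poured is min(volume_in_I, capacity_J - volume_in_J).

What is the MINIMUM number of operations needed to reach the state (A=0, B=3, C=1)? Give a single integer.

Answer: 6

Derivation:
BFS from (A=0, B=11, C=3). One shortest path:
  1. empty(B) -> (A=0 B=0 C=3)
  2. pour(C -> A) -> (A=3 B=0 C=0)
  3. fill(C) -> (A=3 B=0 C=12)
  4. pour(C -> B) -> (A=3 B=11 C=1)
  5. empty(B) -> (A=3 B=0 C=1)
  6. pour(A -> B) -> (A=0 B=3 C=1)
Reached target in 6 moves.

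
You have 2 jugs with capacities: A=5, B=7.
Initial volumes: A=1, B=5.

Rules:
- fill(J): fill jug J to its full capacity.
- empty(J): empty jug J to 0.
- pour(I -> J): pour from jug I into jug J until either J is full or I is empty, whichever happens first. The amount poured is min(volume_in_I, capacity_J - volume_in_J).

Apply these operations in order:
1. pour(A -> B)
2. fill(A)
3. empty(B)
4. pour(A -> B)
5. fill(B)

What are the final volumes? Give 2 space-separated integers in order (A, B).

Step 1: pour(A -> B) -> (A=0 B=6)
Step 2: fill(A) -> (A=5 B=6)
Step 3: empty(B) -> (A=5 B=0)
Step 4: pour(A -> B) -> (A=0 B=5)
Step 5: fill(B) -> (A=0 B=7)

Answer: 0 7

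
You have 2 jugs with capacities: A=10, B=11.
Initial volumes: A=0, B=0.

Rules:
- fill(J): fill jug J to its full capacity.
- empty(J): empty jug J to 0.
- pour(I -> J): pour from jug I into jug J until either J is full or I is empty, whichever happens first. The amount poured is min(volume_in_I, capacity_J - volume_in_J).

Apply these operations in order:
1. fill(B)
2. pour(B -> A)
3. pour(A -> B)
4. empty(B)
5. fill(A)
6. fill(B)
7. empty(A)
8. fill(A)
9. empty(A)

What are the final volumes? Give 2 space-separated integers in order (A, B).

Step 1: fill(B) -> (A=0 B=11)
Step 2: pour(B -> A) -> (A=10 B=1)
Step 3: pour(A -> B) -> (A=0 B=11)
Step 4: empty(B) -> (A=0 B=0)
Step 5: fill(A) -> (A=10 B=0)
Step 6: fill(B) -> (A=10 B=11)
Step 7: empty(A) -> (A=0 B=11)
Step 8: fill(A) -> (A=10 B=11)
Step 9: empty(A) -> (A=0 B=11)

Answer: 0 11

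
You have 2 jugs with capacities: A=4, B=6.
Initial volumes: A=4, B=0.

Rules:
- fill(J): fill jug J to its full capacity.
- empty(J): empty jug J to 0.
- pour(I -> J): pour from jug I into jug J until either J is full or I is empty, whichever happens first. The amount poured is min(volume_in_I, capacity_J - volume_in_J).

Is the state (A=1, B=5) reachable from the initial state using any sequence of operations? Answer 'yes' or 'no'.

BFS explored all 10 reachable states.
Reachable set includes: (0,0), (0,2), (0,4), (0,6), (2,0), (2,6), (4,0), (4,2), (4,4), (4,6)
Target (A=1, B=5) not in reachable set → no.

Answer: no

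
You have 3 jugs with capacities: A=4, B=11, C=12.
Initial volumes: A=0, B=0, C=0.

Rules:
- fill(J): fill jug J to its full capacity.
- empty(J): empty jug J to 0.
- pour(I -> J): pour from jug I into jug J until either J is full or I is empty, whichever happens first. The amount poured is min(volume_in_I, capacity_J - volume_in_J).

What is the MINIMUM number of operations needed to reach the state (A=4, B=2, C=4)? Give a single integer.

Answer: 8

Derivation:
BFS from (A=0, B=0, C=0). One shortest path:
  1. fill(B) -> (A=0 B=11 C=0)
  2. pour(B -> A) -> (A=4 B=7 C=0)
  3. pour(B -> C) -> (A=4 B=0 C=7)
  4. fill(B) -> (A=4 B=11 C=7)
  5. pour(B -> C) -> (A=4 B=6 C=12)
  6. empty(C) -> (A=4 B=6 C=0)
  7. pour(A -> C) -> (A=0 B=6 C=4)
  8. pour(B -> A) -> (A=4 B=2 C=4)
Reached target in 8 moves.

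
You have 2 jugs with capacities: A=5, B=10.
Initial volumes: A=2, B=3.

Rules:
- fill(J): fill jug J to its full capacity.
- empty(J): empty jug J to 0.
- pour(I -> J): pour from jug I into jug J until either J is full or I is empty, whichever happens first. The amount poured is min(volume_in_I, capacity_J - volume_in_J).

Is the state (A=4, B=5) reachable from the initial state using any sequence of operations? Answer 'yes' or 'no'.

Answer: no

Derivation:
BFS explored all 19 reachable states.
Reachable set includes: (0,0), (0,2), (0,3), (0,5), (0,7), (0,8), (0,10), (2,0), (2,3), (2,10), (3,0), (3,10) ...
Target (A=4, B=5) not in reachable set → no.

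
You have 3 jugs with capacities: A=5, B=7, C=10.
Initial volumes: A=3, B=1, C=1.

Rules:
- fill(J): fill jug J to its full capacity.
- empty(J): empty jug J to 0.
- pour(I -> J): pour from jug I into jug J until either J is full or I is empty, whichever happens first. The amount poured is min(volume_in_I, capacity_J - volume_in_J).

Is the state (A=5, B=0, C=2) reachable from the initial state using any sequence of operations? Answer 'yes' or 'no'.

Answer: yes

Derivation:
BFS from (A=3, B=1, C=1):
  1. fill(A) -> (A=5 B=1 C=1)
  2. pour(B -> C) -> (A=5 B=0 C=2)
Target reached → yes.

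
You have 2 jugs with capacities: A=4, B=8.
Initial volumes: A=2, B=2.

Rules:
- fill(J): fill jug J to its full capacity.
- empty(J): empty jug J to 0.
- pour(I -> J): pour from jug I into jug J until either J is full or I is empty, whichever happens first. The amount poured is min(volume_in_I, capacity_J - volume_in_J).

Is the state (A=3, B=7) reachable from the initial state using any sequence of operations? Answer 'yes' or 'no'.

Answer: no

Derivation:
BFS explored all 13 reachable states.
Reachable set includes: (0,0), (0,2), (0,4), (0,6), (0,8), (2,0), (2,2), (2,8), (4,0), (4,2), (4,4), (4,6) ...
Target (A=3, B=7) not in reachable set → no.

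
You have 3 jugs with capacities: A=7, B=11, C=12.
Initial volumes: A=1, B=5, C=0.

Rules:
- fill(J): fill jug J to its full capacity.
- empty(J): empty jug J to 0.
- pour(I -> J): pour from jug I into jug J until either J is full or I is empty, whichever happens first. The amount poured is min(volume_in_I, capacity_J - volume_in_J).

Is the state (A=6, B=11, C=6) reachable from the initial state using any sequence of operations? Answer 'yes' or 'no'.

BFS from (A=1, B=5, C=0):
  1. fill(B) -> (A=1 B=11 C=0)
  2. pour(B -> C) -> (A=1 B=0 C=11)
  3. fill(B) -> (A=1 B=11 C=11)
  4. pour(B -> A) -> (A=7 B=5 C=11)
  5. pour(A -> C) -> (A=6 B=5 C=12)
  6. pour(C -> B) -> (A=6 B=11 C=6)
Target reached → yes.

Answer: yes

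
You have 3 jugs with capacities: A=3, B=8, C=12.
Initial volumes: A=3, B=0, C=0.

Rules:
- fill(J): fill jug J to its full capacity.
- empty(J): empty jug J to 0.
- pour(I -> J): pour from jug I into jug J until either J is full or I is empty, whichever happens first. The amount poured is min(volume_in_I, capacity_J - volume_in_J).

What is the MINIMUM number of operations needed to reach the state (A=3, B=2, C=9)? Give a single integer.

Answer: 6

Derivation:
BFS from (A=3, B=0, C=0). One shortest path:
  1. fill(B) -> (A=3 B=8 C=0)
  2. pour(A -> C) -> (A=0 B=8 C=3)
  3. fill(A) -> (A=3 B=8 C=3)
  4. pour(A -> C) -> (A=0 B=8 C=6)
  5. pour(B -> C) -> (A=0 B=2 C=12)
  6. pour(C -> A) -> (A=3 B=2 C=9)
Reached target in 6 moves.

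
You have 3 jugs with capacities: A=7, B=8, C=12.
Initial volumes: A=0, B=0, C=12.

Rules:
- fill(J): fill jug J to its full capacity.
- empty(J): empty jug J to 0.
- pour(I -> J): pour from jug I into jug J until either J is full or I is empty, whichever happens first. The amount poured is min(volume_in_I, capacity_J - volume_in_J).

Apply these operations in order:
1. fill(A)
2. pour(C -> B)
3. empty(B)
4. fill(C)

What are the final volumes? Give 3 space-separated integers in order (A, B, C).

Step 1: fill(A) -> (A=7 B=0 C=12)
Step 2: pour(C -> B) -> (A=7 B=8 C=4)
Step 3: empty(B) -> (A=7 B=0 C=4)
Step 4: fill(C) -> (A=7 B=0 C=12)

Answer: 7 0 12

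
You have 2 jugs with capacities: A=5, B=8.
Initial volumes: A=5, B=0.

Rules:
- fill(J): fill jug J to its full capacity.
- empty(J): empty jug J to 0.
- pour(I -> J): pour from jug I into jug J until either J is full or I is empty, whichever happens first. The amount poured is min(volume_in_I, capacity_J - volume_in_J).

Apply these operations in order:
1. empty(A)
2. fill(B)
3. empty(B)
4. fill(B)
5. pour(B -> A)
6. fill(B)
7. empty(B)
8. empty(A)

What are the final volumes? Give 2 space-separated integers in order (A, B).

Answer: 0 0

Derivation:
Step 1: empty(A) -> (A=0 B=0)
Step 2: fill(B) -> (A=0 B=8)
Step 3: empty(B) -> (A=0 B=0)
Step 4: fill(B) -> (A=0 B=8)
Step 5: pour(B -> A) -> (A=5 B=3)
Step 6: fill(B) -> (A=5 B=8)
Step 7: empty(B) -> (A=5 B=0)
Step 8: empty(A) -> (A=0 B=0)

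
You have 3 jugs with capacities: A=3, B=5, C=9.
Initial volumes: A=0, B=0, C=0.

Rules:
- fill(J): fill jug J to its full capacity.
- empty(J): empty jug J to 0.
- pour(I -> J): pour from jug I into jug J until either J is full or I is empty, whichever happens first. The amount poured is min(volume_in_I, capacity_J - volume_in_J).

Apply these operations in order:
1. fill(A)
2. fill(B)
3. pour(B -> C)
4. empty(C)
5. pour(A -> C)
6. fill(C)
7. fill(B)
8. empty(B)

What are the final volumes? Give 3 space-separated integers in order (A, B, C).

Answer: 0 0 9

Derivation:
Step 1: fill(A) -> (A=3 B=0 C=0)
Step 2: fill(B) -> (A=3 B=5 C=0)
Step 3: pour(B -> C) -> (A=3 B=0 C=5)
Step 4: empty(C) -> (A=3 B=0 C=0)
Step 5: pour(A -> C) -> (A=0 B=0 C=3)
Step 6: fill(C) -> (A=0 B=0 C=9)
Step 7: fill(B) -> (A=0 B=5 C=9)
Step 8: empty(B) -> (A=0 B=0 C=9)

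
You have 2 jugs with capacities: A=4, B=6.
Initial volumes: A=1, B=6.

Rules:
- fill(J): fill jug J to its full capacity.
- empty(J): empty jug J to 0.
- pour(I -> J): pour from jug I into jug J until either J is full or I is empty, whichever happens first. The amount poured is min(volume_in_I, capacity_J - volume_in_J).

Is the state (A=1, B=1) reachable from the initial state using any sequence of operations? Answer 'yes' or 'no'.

BFS explored all 20 reachable states.
Reachable set includes: (0,0), (0,1), (0,2), (0,3), (0,4), (0,5), (0,6), (1,0), (1,6), (2,0), (2,6), (3,0) ...
Target (A=1, B=1) not in reachable set → no.

Answer: no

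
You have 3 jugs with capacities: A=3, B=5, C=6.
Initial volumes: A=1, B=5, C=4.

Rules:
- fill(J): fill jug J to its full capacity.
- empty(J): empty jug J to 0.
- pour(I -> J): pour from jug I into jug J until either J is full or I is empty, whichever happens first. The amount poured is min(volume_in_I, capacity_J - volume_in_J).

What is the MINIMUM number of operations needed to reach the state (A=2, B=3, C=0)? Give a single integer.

Answer: 4

Derivation:
BFS from (A=1, B=5, C=4). One shortest path:
  1. empty(B) -> (A=1 B=0 C=4)
  2. pour(C -> A) -> (A=3 B=0 C=2)
  3. pour(A -> B) -> (A=0 B=3 C=2)
  4. pour(C -> A) -> (A=2 B=3 C=0)
Reached target in 4 moves.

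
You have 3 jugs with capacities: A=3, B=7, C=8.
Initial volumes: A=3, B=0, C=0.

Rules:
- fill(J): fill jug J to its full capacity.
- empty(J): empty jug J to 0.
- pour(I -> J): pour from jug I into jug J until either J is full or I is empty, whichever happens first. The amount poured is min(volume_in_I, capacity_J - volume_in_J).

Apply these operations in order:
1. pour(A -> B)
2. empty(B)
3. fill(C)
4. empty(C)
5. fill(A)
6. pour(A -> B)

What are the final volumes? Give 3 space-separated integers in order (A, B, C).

Answer: 0 3 0

Derivation:
Step 1: pour(A -> B) -> (A=0 B=3 C=0)
Step 2: empty(B) -> (A=0 B=0 C=0)
Step 3: fill(C) -> (A=0 B=0 C=8)
Step 4: empty(C) -> (A=0 B=0 C=0)
Step 5: fill(A) -> (A=3 B=0 C=0)
Step 6: pour(A -> B) -> (A=0 B=3 C=0)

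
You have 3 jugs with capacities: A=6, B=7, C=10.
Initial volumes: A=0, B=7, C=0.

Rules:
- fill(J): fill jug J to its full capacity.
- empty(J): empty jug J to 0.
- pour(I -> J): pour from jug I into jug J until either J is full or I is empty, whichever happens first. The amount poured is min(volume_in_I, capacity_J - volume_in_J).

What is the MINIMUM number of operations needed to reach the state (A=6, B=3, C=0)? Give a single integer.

BFS from (A=0, B=7, C=0). One shortest path:
  1. fill(A) -> (A=6 B=7 C=0)
  2. pour(A -> C) -> (A=0 B=7 C=6)
  3. fill(A) -> (A=6 B=7 C=6)
  4. pour(B -> C) -> (A=6 B=3 C=10)
  5. empty(C) -> (A=6 B=3 C=0)
Reached target in 5 moves.

Answer: 5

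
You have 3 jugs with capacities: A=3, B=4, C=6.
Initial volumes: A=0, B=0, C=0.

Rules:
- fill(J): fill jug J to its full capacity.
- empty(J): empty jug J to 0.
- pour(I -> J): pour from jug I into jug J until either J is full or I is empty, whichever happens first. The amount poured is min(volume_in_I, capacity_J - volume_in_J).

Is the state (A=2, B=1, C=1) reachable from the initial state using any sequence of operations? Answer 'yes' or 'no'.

BFS explored all 110 reachable states.
Reachable set includes: (0,0,0), (0,0,1), (0,0,2), (0,0,3), (0,0,4), (0,0,5), (0,0,6), (0,1,0), (0,1,1), (0,1,2), (0,1,3), (0,1,4) ...
Target (A=2, B=1, C=1) not in reachable set → no.

Answer: no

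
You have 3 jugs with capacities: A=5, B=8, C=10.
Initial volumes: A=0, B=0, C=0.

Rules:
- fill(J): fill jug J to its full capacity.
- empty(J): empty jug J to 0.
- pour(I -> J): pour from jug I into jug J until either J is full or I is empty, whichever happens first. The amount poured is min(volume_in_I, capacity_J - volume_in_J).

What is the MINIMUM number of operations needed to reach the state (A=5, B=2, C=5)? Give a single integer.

BFS from (A=0, B=0, C=0). One shortest path:
  1. fill(C) -> (A=0 B=0 C=10)
  2. pour(C -> B) -> (A=0 B=8 C=2)
  3. empty(B) -> (A=0 B=0 C=2)
  4. pour(C -> B) -> (A=0 B=2 C=0)
  5. fill(C) -> (A=0 B=2 C=10)
  6. pour(C -> A) -> (A=5 B=2 C=5)
Reached target in 6 moves.

Answer: 6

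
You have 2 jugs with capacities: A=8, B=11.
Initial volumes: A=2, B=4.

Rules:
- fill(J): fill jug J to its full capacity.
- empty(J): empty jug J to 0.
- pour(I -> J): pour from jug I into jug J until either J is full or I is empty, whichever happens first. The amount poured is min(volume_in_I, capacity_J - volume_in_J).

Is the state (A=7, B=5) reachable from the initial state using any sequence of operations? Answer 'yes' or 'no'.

Answer: no

Derivation:
BFS explored all 39 reachable states.
Reachable set includes: (0,0), (0,1), (0,2), (0,3), (0,4), (0,5), (0,6), (0,7), (0,8), (0,9), (0,10), (0,11) ...
Target (A=7, B=5) not in reachable set → no.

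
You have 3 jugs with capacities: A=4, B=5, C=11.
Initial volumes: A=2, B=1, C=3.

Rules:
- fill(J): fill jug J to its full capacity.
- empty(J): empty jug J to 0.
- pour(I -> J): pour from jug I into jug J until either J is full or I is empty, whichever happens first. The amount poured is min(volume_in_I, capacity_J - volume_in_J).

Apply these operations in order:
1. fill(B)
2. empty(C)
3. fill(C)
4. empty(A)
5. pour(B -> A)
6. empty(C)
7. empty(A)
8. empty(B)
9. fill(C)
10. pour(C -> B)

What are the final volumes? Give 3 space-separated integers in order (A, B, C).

Answer: 0 5 6

Derivation:
Step 1: fill(B) -> (A=2 B=5 C=3)
Step 2: empty(C) -> (A=2 B=5 C=0)
Step 3: fill(C) -> (A=2 B=5 C=11)
Step 4: empty(A) -> (A=0 B=5 C=11)
Step 5: pour(B -> A) -> (A=4 B=1 C=11)
Step 6: empty(C) -> (A=4 B=1 C=0)
Step 7: empty(A) -> (A=0 B=1 C=0)
Step 8: empty(B) -> (A=0 B=0 C=0)
Step 9: fill(C) -> (A=0 B=0 C=11)
Step 10: pour(C -> B) -> (A=0 B=5 C=6)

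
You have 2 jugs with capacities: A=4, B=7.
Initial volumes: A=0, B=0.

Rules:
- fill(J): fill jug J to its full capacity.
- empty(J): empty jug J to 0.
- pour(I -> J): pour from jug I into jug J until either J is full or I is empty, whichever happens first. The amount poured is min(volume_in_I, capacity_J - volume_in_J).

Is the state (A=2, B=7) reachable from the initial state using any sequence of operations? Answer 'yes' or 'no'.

Answer: yes

Derivation:
BFS from (A=0, B=0):
  1. fill(A) -> (A=4 B=0)
  2. pour(A -> B) -> (A=0 B=4)
  3. fill(A) -> (A=4 B=4)
  4. pour(A -> B) -> (A=1 B=7)
  5. empty(B) -> (A=1 B=0)
  6. pour(A -> B) -> (A=0 B=1)
  7. fill(A) -> (A=4 B=1)
  8. pour(A -> B) -> (A=0 B=5)
  9. fill(A) -> (A=4 B=5)
  10. pour(A -> B) -> (A=2 B=7)
Target reached → yes.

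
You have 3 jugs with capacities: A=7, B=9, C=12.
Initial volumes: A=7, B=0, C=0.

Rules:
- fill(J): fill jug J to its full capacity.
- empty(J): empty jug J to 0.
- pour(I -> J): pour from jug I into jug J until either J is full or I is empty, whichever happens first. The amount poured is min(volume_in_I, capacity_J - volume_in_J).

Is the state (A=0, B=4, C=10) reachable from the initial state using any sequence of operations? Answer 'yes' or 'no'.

Answer: yes

Derivation:
BFS from (A=7, B=0, C=0):
  1. pour(A -> C) -> (A=0 B=0 C=7)
  2. fill(A) -> (A=7 B=0 C=7)
  3. pour(A -> C) -> (A=2 B=0 C=12)
  4. pour(C -> B) -> (A=2 B=9 C=3)
  5. pour(B -> A) -> (A=7 B=4 C=3)
  6. pour(A -> C) -> (A=0 B=4 C=10)
Target reached → yes.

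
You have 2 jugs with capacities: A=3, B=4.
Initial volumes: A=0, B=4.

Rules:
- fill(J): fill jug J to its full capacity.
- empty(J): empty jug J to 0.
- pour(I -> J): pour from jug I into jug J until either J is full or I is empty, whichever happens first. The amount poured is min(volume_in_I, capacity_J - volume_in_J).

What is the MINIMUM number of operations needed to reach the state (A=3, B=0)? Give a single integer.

BFS from (A=0, B=4). One shortest path:
  1. fill(A) -> (A=3 B=4)
  2. empty(B) -> (A=3 B=0)
Reached target in 2 moves.

Answer: 2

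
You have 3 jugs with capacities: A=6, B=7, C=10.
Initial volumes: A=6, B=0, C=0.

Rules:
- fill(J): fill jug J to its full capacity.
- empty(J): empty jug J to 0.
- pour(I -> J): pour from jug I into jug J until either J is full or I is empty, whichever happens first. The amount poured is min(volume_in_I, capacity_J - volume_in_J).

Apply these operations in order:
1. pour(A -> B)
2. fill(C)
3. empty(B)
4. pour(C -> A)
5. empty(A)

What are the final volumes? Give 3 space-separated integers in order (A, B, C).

Answer: 0 0 4

Derivation:
Step 1: pour(A -> B) -> (A=0 B=6 C=0)
Step 2: fill(C) -> (A=0 B=6 C=10)
Step 3: empty(B) -> (A=0 B=0 C=10)
Step 4: pour(C -> A) -> (A=6 B=0 C=4)
Step 5: empty(A) -> (A=0 B=0 C=4)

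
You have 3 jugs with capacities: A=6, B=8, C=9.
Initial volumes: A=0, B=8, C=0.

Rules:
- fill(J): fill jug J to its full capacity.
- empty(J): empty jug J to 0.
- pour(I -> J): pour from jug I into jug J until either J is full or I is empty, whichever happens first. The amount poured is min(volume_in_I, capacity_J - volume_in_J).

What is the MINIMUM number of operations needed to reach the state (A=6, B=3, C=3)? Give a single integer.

Answer: 7

Derivation:
BFS from (A=0, B=8, C=0). One shortest path:
  1. fill(A) -> (A=6 B=8 C=0)
  2. empty(B) -> (A=6 B=0 C=0)
  3. pour(A -> B) -> (A=0 B=6 C=0)
  4. fill(A) -> (A=6 B=6 C=0)
  5. pour(A -> C) -> (A=0 B=6 C=6)
  6. pour(B -> C) -> (A=0 B=3 C=9)
  7. pour(C -> A) -> (A=6 B=3 C=3)
Reached target in 7 moves.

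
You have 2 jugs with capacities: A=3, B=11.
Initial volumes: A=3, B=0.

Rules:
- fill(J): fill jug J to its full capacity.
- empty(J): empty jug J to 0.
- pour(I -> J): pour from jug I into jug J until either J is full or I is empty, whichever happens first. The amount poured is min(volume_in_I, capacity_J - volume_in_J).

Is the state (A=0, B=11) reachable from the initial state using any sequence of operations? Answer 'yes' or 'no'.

Answer: yes

Derivation:
BFS from (A=3, B=0):
  1. empty(A) -> (A=0 B=0)
  2. fill(B) -> (A=0 B=11)
Target reached → yes.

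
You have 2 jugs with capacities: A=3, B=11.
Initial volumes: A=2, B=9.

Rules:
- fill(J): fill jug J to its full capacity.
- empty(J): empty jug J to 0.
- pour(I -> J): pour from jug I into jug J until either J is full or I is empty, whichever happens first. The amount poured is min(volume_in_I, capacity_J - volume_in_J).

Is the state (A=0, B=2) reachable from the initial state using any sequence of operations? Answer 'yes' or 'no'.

Answer: yes

Derivation:
BFS from (A=2, B=9):
  1. empty(B) -> (A=2 B=0)
  2. pour(A -> B) -> (A=0 B=2)
Target reached → yes.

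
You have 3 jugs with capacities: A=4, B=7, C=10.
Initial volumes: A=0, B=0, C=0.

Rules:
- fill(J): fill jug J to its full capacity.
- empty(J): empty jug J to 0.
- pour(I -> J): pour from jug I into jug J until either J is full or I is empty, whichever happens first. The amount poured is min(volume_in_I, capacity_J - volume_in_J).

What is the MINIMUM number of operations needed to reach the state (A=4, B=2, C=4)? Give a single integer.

BFS from (A=0, B=0, C=0). One shortest path:
  1. fill(C) -> (A=0 B=0 C=10)
  2. pour(C -> A) -> (A=4 B=0 C=6)
  3. pour(C -> B) -> (A=4 B=6 C=0)
  4. pour(A -> C) -> (A=0 B=6 C=4)
  5. pour(B -> A) -> (A=4 B=2 C=4)
Reached target in 5 moves.

Answer: 5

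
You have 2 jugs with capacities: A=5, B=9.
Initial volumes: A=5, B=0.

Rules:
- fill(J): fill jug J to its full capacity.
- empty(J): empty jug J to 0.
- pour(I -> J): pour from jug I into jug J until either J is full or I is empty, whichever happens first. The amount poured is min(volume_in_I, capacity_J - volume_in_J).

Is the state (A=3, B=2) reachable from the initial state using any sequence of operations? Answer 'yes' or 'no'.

BFS explored all 28 reachable states.
Reachable set includes: (0,0), (0,1), (0,2), (0,3), (0,4), (0,5), (0,6), (0,7), (0,8), (0,9), (1,0), (1,9) ...
Target (A=3, B=2) not in reachable set → no.

Answer: no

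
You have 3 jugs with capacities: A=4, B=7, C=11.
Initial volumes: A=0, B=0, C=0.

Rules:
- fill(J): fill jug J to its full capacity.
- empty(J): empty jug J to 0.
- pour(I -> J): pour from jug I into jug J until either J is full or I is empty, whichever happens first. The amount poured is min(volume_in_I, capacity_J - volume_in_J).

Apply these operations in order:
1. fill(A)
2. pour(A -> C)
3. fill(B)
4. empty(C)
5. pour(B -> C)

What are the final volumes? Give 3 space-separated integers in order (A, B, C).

Answer: 0 0 7

Derivation:
Step 1: fill(A) -> (A=4 B=0 C=0)
Step 2: pour(A -> C) -> (A=0 B=0 C=4)
Step 3: fill(B) -> (A=0 B=7 C=4)
Step 4: empty(C) -> (A=0 B=7 C=0)
Step 5: pour(B -> C) -> (A=0 B=0 C=7)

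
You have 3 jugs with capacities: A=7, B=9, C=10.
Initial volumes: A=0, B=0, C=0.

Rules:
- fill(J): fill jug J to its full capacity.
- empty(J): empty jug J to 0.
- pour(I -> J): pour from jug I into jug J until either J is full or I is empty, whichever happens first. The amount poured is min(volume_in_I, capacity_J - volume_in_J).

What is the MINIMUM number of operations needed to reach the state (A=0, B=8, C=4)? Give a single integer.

Answer: 8

Derivation:
BFS from (A=0, B=0, C=0). One shortest path:
  1. fill(C) -> (A=0 B=0 C=10)
  2. pour(C -> B) -> (A=0 B=9 C=1)
  3. pour(C -> A) -> (A=1 B=9 C=0)
  4. pour(B -> C) -> (A=1 B=0 C=9)
  5. fill(B) -> (A=1 B=9 C=9)
  6. pour(B -> C) -> (A=1 B=8 C=10)
  7. pour(C -> A) -> (A=7 B=8 C=4)
  8. empty(A) -> (A=0 B=8 C=4)
Reached target in 8 moves.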